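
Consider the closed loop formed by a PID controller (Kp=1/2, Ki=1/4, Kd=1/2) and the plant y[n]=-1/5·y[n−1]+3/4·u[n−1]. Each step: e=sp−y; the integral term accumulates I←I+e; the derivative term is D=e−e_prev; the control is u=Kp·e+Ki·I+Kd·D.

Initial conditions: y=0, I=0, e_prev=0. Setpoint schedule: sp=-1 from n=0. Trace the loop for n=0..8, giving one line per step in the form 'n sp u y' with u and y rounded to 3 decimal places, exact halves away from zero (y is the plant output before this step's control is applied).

0 -1 -1.250 0.000
1 -1 0.172 -0.938
2 -1 -1.880 0.316
3 -1 0.655 -1.473
4 -1 -2.945 0.786
5 -1 1.678 -2.366
6 -1 -4.679 1.732
7 -1 3.671 -3.855
8 -1 -7.633 3.524

(exact arithmetic carried between steps; '≈' marks a value shown rounded to 6 d.p. or computed from one; I and e_prev carry over from the previous line; the table rounds u and y to 3 d.p., halves away from zero)
n=0: y=0, sp=-1, e=sp−y=-1; I=-1, D=e−e_prev=-1; u=1/2·(-1)+1/4·(-1)+1/2·(-1)=-1.25; next y=-1/5·0+3/4·(-1.25)=-0.9375
n=1: y=-0.9375, sp=-1, e=sp−y=-0.0625; I=-1.0625, D=e−e_prev=0.9375; u=1/2·(-0.0625)+1/4·(-1.0625)+1/2·0.9375=0.171875; next y=-1/5·(-0.9375)+3/4·0.171875≈0.316406
n=2: y≈0.316406, sp=-1, e=sp−y≈-1.316406; I≈-2.378906, D=e−e_prev≈-1.253906; u=1/2·(-1.316406)+1/4·(-2.378906)+1/2·(-1.253906)≈-1.879883; next y=-1/5·0.316406+3/4·(-1.879883)≈-1.473193
n=3: y≈-1.473193, sp=-1, e=sp−y≈0.473193; I≈-1.905713, D=e−e_prev≈1.789600; u=1/2·0.473193+1/4·(-1.905713)+1/2·1.789600≈0.654968; next y=-1/5·(-1.473193)+3/4·0.654968≈0.785865
n=4: y≈0.785865, sp=-1, e=sp−y≈-1.785865; I≈-3.691578, D=e−e_prev≈-2.259058; u=1/2·(-1.785865)+1/4·(-3.691578)+1/2·(-2.259058)≈-2.945356; next y=-1/5·0.785865+3/4·(-2.945356)≈-2.366190
n=5: y≈-2.366190, sp=-1, e=sp−y≈1.366190; I≈-2.325388, D=e−e_prev≈3.152055; u=1/2·1.366190+1/4·(-2.325388)+1/2·3.152055≈1.677775; next y=-1/5·(-2.366190)+3/4·1.677775≈1.731570
n=6: y≈1.731570, sp=-1, e=sp−y≈-2.731570; I≈-5.056957, D=e−e_prev≈-4.097760; u=1/2·(-2.731570)+1/4·(-5.056957)+1/2·(-4.097760)≈-4.678904; next y=-1/5·1.731570+3/4·(-4.678904)≈-3.855492
n=7: y≈-3.855492, sp=-1, e=sp−y≈2.855492; I≈-2.201466, D=e−e_prev≈5.587061; u=1/2·2.855492+1/4·(-2.201466)+1/2·5.587061≈3.670910; next y=-1/5·(-3.855492)+3/4·3.670910≈3.524281
n=8: y≈3.524281, sp=-1, e=sp−y≈-4.524281; I≈-6.725747, D=e−e_prev≈-7.379773; u=1/2·(-4.524281)+1/4·(-6.725747)+1/2·(-7.379773)≈-7.633464; next y=-1/5·3.524281+3/4·(-7.633464)≈-6.429954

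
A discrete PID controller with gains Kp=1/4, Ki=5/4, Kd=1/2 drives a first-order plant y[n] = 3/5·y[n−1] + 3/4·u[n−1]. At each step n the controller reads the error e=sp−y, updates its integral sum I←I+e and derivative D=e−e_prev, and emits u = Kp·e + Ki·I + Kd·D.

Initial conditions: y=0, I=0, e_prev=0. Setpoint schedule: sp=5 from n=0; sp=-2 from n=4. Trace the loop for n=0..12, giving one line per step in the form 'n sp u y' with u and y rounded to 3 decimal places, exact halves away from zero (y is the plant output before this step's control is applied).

0 5 10.000 0.000
1 5 -1.250 7.500
2 5 7.250 3.563
3 5 -0.947 7.575
4 -2 -8.679 3.835
5 -2 1.744 -4.208
6 -2 -5.500 -1.217
7 -2 2.293 -4.855
8 -2 -3.281 -1.193
9 -2 1.508 -3.176
10 -2 -2.816 -0.775
11 -2 0.458 -2.577
12 -2 -2.470 -1.203

(exact arithmetic carried between steps; '≈' marks a value shown rounded to 6 d.p. or computed from one; I and e_prev carry over from the previous line; the table rounds u and y to 3 d.p., halves away from zero)
n=0: y=0, sp=5, e=sp−y=5; I=5, D=e−e_prev=5; u=1/4·5+5/4·5+1/2·5=10; next y=3/5·0+3/4·10=7.5
n=1: y=7.5, sp=5, e=sp−y=-2.5; I=2.5, D=e−e_prev=-7.5; u=1/4·(-2.5)+5/4·2.5+1/2·(-7.5)=-1.25; next y=3/5·7.5+3/4·(-1.25)=3.5625
n=2: y=3.5625, sp=5, e=sp−y=1.4375; I=3.9375, D=e−e_prev=3.9375; u=1/4·1.4375+5/4·3.9375+1/2·3.9375=7.25; next y=3/5·3.5625+3/4·7.25=7.575
n=3: y=7.575, sp=5, e=sp−y=-2.575; I=1.3625, D=e−e_prev=-4.0125; u=1/4·(-2.575)+5/4·1.3625+1/2·(-4.0125)=-0.946875; next y=3/5·7.575+3/4·(-0.946875)≈3.834844
n=4: y≈3.834844, sp=-2, e=sp−y≈-5.834844; I≈-4.472344, D=e−e_prev≈-3.259844; u=1/4·(-5.834844)+5/4·(-4.472344)+1/2·(-3.259844)≈-8.679063; next y=3/5·3.834844+3/4·(-8.679063)≈-4.208391
n=5: y≈-4.208391, sp=-2, e=sp−y≈2.208391; I≈-2.263953, D=e−e_prev≈8.043234; u=1/4·2.208391+5/4·(-2.263953)+1/2·8.043234≈1.743773; next y=3/5·(-4.208391)+3/4·1.743773≈-1.217204
n=6: y≈-1.217204, sp=-2, e=sp−y≈-0.782796; I≈-3.046749, D=e−e_prev≈-2.991186; u=1/4·(-0.782796)+5/4·(-3.046749)+1/2·(-2.991186)≈-5.499728; next y=3/5·(-1.217204)+3/4·(-5.499728)≈-4.855119
n=7: y≈-4.855119, sp=-2, e=sp−y≈2.855119; I≈-0.191630, D=e−e_prev≈3.637914; u=1/4·2.855119+5/4·(-0.191630)+1/2·3.637914≈2.293199; next y=3/5·(-4.855119)+3/4·2.293199≈-1.193172
n=8: y≈-1.193172, sp=-2, e=sp−y≈-0.806828; I≈-0.998458, D=e−e_prev≈-3.661947; u=1/4·(-0.806828)+5/4·(-0.998458)+1/2·(-3.661947)≈-3.280753; next y=3/5·(-1.193172)+3/4·(-3.280753)≈-3.176468
n=9: y≈-3.176468, sp=-2, e=sp−y≈1.176468; I≈0.178010, D=e−e_prev≈1.983296; u=1/4·1.176468+5/4·0.178010+1/2·1.983296≈1.508277; next y=3/5·(-3.176468)+3/4·1.508277≈-0.774673
n=10: y≈-0.774673, sp=-2, e=sp−y≈-1.225327; I≈-1.047317, D=e−e_prev≈-2.401795; u=1/4·(-1.225327)+5/4·(-1.047317)+1/2·(-2.401795)≈-2.816376; next y=3/5·(-0.774673)+3/4·(-2.816376)≈-2.577086
n=11: y≈-2.577086, sp=-2, e=sp−y≈0.577086; I≈-0.470232, D=e−e_prev≈1.802413; u=1/4·0.577086+5/4·(-0.470232)+1/2·1.802413≈0.457689; next y=3/5·(-2.577086)+3/4·0.457689≈-1.202985
n=12: y≈-1.202985, sp=-2, e=sp−y≈-0.797015; I≈-1.267246, D=e−e_prev≈-1.374101; u=1/4·(-0.797015)+5/4·(-1.267246)+1/2·(-1.374101)≈-2.470362; next y=3/5·(-1.202985)+3/4·(-2.470362)≈-2.574563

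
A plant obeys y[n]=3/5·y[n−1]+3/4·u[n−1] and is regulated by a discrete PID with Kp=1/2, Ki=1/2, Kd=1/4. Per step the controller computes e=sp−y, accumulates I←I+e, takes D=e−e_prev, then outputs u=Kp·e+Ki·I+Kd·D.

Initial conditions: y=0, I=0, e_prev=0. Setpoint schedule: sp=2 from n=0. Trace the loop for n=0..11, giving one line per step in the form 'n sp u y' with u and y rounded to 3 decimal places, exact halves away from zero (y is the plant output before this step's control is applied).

0 2 2.500 0.000
1 2 0.656 1.875
2 2 1.510 1.617
3 2 1.030 2.103
4 2 1.186 2.034
5 2 1.057 2.110
6 2 1.085 2.059
7 2 1.055 2.049
8 2 1.064 2.021
9 2 1.059 2.010
10 2 1.064 2.001
11 2 1.064 1.998

(exact arithmetic carried between steps; '≈' marks a value shown rounded to 6 d.p. or computed from one; I and e_prev carry over from the previous line; the table rounds u and y to 3 d.p., halves away from zero)
n=0: y=0, sp=2, e=sp−y=2; I=2, D=e−e_prev=2; u=1/2·2+1/2·2+1/4·2=2.5; next y=3/5·0+3/4·2.5=1.875
n=1: y=1.875, sp=2, e=sp−y=0.125; I=2.125, D=e−e_prev=-1.875; u=1/2·0.125+1/2·2.125+1/4·(-1.875)=0.65625; next y=3/5·1.875+3/4·0.65625≈1.617188
n=2: y≈1.617188, sp=2, e=sp−y≈0.382813; I≈2.507813, D=e−e_prev≈0.257813; u=1/2·0.382813+1/2·2.507813+1/4·0.257813≈1.509766; next y=3/5·1.617188+3/4·1.509766≈2.102637
n=3: y≈2.102637, sp=2, e=sp−y≈-0.102637; I≈2.405176, D=e−e_prev≈-0.485449; u=1/2·(-0.102637)+1/2·2.405176+1/4·(-0.485449)≈1.029907; next y=3/5·2.102637+3/4·1.029907≈2.034012
n=4: y≈2.034012, sp=2, e=sp−y≈-0.034012; I≈2.371163, D=e−e_prev≈0.068624; u=1/2·(-0.034012)+1/2·2.371163+1/4·0.068624≈1.185732; next y=3/5·2.034012+3/4·1.185732≈2.109706
n=5: y≈2.109706, sp=2, e=sp−y≈-0.109706; I≈2.261457, D=e−e_prev≈-0.075694; u=1/2·(-0.109706)+1/2·2.261457+1/4·(-0.075694)≈1.056952; next y=3/5·2.109706+3/4·1.056952≈2.058538
n=6: y≈2.058538, sp=2, e=sp−y≈-0.058538; I≈2.202919, D=e−e_prev≈0.051168; u=1/2·(-0.058538)+1/2·2.202919+1/4·0.051168≈1.084983; next y=3/5·2.058538+3/4·1.084983≈2.048860
n=7: y≈2.048860, sp=2, e=sp−y≈-0.048860; I≈2.154060, D=e−e_prev≈0.009678; u=1/2·(-0.048860)+1/2·2.154060+1/4·0.009678≈1.055019; next y=3/5·2.048860+3/4·1.055019≈2.020580
n=8: y≈2.020580, sp=2, e=sp−y≈-0.020580; I≈2.133479, D=e−e_prev≈0.028279; u=1/2·(-0.020580)+1/2·2.133479+1/4·0.028279≈1.063519; next y=3/5·2.020580+3/4·1.063519≈2.009988
n=9: y≈2.009988, sp=2, e=sp−y≈-0.009988; I≈2.123491, D=e−e_prev≈0.010593; u=1/2·(-0.009988)+1/2·2.123491+1/4·0.010593≈1.059400; next y=3/5·2.009988+3/4·1.059400≈2.000543
n=10: y≈2.000543, sp=2, e=sp−y≈-0.000543; I≈2.122949, D=e−e_prev≈0.009445; u=1/2·(-0.000543)+1/2·2.122949+1/4·0.009445≈1.063564; next y=3/5·2.000543+3/4·1.063564≈1.997999
n=11: y≈1.997999, sp=2, e=sp−y≈0.002001; I≈2.124950, D=e−e_prev≈0.002544; u=1/2·0.002001+1/2·2.124950+1/4·0.002544≈1.064112; next y=3/5·1.997999+3/4·1.064112≈1.996883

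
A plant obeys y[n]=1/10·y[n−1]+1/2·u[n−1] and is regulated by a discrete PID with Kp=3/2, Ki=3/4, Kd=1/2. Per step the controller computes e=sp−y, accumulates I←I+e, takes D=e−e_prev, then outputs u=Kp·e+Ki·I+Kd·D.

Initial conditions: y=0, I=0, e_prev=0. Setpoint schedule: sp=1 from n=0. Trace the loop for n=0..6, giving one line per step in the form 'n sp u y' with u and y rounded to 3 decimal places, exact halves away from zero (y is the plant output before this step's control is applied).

(exact arithmetic carried between steps; '≈' marks a value shown rounded to 6 d.p. or computed from one; I and e_prev carry over from the previous line; the table rounds u and y to 3 d.p., halves away from zero)
n=0: y=0, sp=1, e=sp−y=1; I=1, D=e−e_prev=1; u=3/2·1+3/4·1+1/2·1=2.75; next y=1/10·0+1/2·2.75=1.375
n=1: y=1.375, sp=1, e=sp−y=-0.375; I=0.625, D=e−e_prev=-1.375; u=3/2·(-0.375)+3/4·0.625+1/2·(-1.375)=-0.78125; next y=1/10·1.375+1/2·(-0.78125)=-0.253125
n=2: y=-0.253125, sp=1, e=sp−y=1.253125; I=1.878125, D=e−e_prev=1.628125; u=3/2·1.253125+3/4·1.878125+1/2·1.628125≈4.102344; next y=1/10·(-0.253125)+1/2·4.102344≈2.025859
n=3: y≈2.025859, sp=1, e=sp−y≈-1.025859; I≈0.852266, D=e−e_prev≈-2.278984; u=3/2·(-1.025859)+3/4·0.852266+1/2·(-2.278984)≈-2.039082; next y=1/10·2.025859+1/2·(-2.039082)≈-0.816955
n=4: y≈-0.816955, sp=1, e=sp−y≈1.816955; I≈2.669221, D=e−e_prev≈2.842814; u=3/2·1.816955+3/4·2.669221+1/2·2.842814≈6.148755; next y=1/10·(-0.816955)+1/2·6.148755≈2.992682
n=5: y≈2.992682, sp=1, e=sp−y≈-1.992682; I≈0.676539, D=e−e_prev≈-3.809637; u=3/2·(-1.992682)+3/4·0.676539+1/2·(-3.809637)≈-4.386438; next y=1/10·2.992682+1/2·(-4.386438)≈-1.893951
n=6: y≈-1.893951, sp=1, e=sp−y≈2.893951; I≈3.570489, D=e−e_prev≈4.886633; u=3/2·2.893951+3/4·3.570489+1/2·4.886633≈9.462110; next y=1/10·(-1.893951)+1/2·9.462110≈4.541660

0 1 2.750 0.000
1 1 -0.781 1.375
2 1 4.102 -0.253
3 1 -2.039 2.026
4 1 6.149 -0.817
5 1 -4.386 2.993
6 1 9.462 -1.894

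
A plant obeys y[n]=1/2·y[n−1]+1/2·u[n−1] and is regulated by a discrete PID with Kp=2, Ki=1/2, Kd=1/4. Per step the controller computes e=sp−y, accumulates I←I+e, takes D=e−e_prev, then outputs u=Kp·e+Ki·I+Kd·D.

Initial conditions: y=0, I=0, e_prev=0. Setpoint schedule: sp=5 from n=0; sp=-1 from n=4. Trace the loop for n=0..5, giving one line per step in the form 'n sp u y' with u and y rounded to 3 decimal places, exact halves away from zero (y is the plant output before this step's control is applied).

0 5 13.750 0.000
1 5 -3.906 6.875
2 5 11.699 1.484
3 5 -1.936 6.592
4 -1 -6.229 2.328
5 -1 4.307 -1.951

(exact arithmetic carried between steps; '≈' marks a value shown rounded to 6 d.p. or computed from one; I and e_prev carry over from the previous line; the table rounds u and y to 3 d.p., halves away from zero)
n=0: y=0, sp=5, e=sp−y=5; I=5, D=e−e_prev=5; u=2·5+1/2·5+1/4·5=13.75; next y=1/2·0+1/2·13.75=6.875
n=1: y=6.875, sp=5, e=sp−y=-1.875; I=3.125, D=e−e_prev=-6.875; u=2·(-1.875)+1/2·3.125+1/4·(-6.875)=-3.90625; next y=1/2·6.875+1/2·(-3.90625)=1.484375
n=2: y=1.484375, sp=5, e=sp−y=3.515625; I=6.640625, D=e−e_prev=5.390625; u=2·3.515625+1/2·6.640625+1/4·5.390625≈11.699219; next y=1/2·1.484375+1/2·11.699219≈6.591797
n=3: y≈6.591797, sp=5, e=sp−y≈-1.591797; I≈5.048828, D=e−e_prev≈-5.107422; u=2·(-1.591797)+1/2·5.048828+1/4·(-5.107422)≈-1.936035; next y=1/2·6.591797+1/2·(-1.936035)≈2.327881
n=4: y≈2.327881, sp=-1, e=sp−y≈-3.327881; I≈1.720947, D=e−e_prev≈-1.736084; u=2·(-3.327881)+1/2·1.720947+1/4·(-1.736084)≈-6.229309; next y=1/2·2.327881+1/2·(-6.229309)≈-1.950714
n=5: y≈-1.950714, sp=-1, e=sp−y≈0.950714; I≈2.671661, D=e−e_prev≈4.278595; u=2·0.950714+1/2·2.671661+1/4·4.278595≈4.306908; next y=1/2·(-1.950714)+1/2·4.306908≈1.178097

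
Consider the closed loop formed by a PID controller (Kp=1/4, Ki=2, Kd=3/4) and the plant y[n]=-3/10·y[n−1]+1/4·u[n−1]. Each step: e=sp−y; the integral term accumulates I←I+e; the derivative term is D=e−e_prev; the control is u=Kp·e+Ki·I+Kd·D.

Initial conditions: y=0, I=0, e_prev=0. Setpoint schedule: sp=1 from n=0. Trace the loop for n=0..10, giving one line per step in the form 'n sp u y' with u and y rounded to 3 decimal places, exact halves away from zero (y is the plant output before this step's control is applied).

0 1 3.000 0.000
1 1 2.000 0.750
2 1 4.488 0.275
3 1 3.288 1.039
4 1 5.370 0.510
5 1 3.915 1.189
6 1 5.748 0.622
7 1 4.193 1.250
8 1 5.896 0.673
9 1 4.320 1.272
10 1 5.946 0.698

(exact arithmetic carried between steps; '≈' marks a value shown rounded to 6 d.p. or computed from one; I and e_prev carry over from the previous line; the table rounds u and y to 3 d.p., halves away from zero)
n=0: y=0, sp=1, e=sp−y=1; I=1, D=e−e_prev=1; u=1/4·1+2·1+3/4·1=3; next y=-3/10·0+1/4·3=0.75
n=1: y=0.75, sp=1, e=sp−y=0.25; I=1.25, D=e−e_prev=-0.75; u=1/4·0.25+2·1.25+3/4·(-0.75)=2; next y=-3/10·0.75+1/4·2=0.275
n=2: y=0.275, sp=1, e=sp−y=0.725; I=1.975, D=e−e_prev=0.475; u=1/4·0.725+2·1.975+3/4·0.475=4.4875; next y=-3/10·0.275+1/4·4.4875=1.039375
n=3: y=1.039375, sp=1, e=sp−y=-0.039375; I=1.935625, D=e−e_prev=-0.764375; u=1/4·(-0.039375)+2·1.935625+3/4·(-0.764375)=3.288125; next y=-3/10·1.039375+1/4·3.288125≈0.510219
n=4: y≈0.510219, sp=1, e=sp−y≈0.489781; I≈2.425406, D=e−e_prev≈0.529156; u=1/4·0.489781+2·2.425406+3/4·0.529156≈5.370125; next y=-3/10·0.510219+1/4·5.370125≈1.189466
n=5: y≈1.189466, sp=1, e=sp−y≈-0.189466; I≈2.235941, D=e−e_prev≈-0.679247; u=1/4·(-0.189466)+2·2.235941+3/4·(-0.679247)≈3.915080; next y=-3/10·1.189466+1/4·3.915080≈0.621930
n=6: y≈0.621930, sp=1, e=sp−y≈0.378070; I≈2.614010, D=e−e_prev≈0.567535; u=1/4·0.378070+2·2.614010+3/4·0.567535≈5.748190; next y=-3/10·0.621930+1/4·5.748190≈1.250468
n=7: y≈1.250468, sp=1, e=sp−y≈-0.250468; I≈2.363542, D=e−e_prev≈-0.628538; u=1/4·(-0.250468)+2·2.363542+3/4·(-0.628538)≈4.193063; next y=-3/10·1.250468+1/4·4.193063≈0.673125
n=8: y≈0.673125, sp=1, e=sp−y≈0.326875; I≈2.690417, D=e−e_prev≈0.577343; u=1/4·0.326875+2·2.690417+3/4·0.577343≈5.895559; next y=-3/10·0.673125+1/4·5.895559≈1.271952
n=9: y≈1.271952, sp=1, e=sp−y≈-0.271952; I≈2.418464, D=e−e_prev≈-0.598827; u=1/4·(-0.271952)+2·2.418464+3/4·(-0.598827)≈4.319821; next y=-3/10·1.271952+1/4·4.319821≈0.698369
n=10: y≈0.698369, sp=1, e=sp−y≈0.301631; I≈2.720095, D=e−e_prev≈0.573583; u=1/4·0.301631+2·2.720095+3/4·0.573583≈5.945785; next y=-3/10·0.698369+1/4·5.945785≈1.276935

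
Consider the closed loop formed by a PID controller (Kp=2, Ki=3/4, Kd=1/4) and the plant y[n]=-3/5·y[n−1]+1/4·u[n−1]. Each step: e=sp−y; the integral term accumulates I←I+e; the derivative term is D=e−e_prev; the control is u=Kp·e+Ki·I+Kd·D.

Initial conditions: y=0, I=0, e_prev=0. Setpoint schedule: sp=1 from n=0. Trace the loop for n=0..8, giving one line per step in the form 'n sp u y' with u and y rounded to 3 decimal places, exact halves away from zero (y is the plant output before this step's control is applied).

(exact arithmetic carried between steps; '≈' marks a value shown rounded to 6 d.p. or computed from one; I and e_prev carry over from the previous line; the table rounds u and y to 3 d.p., halves away from zero)
n=0: y=0, sp=1, e=sp−y=1; I=1, D=e−e_prev=1; u=2·1+3/4·1+1/4·1=3; next y=-3/5·0+1/4·3=0.75
n=1: y=0.75, sp=1, e=sp−y=0.25; I=1.25, D=e−e_prev=-0.75; u=2·0.25+3/4·1.25+1/4·(-0.75)=1.25; next y=-3/5·0.75+1/4·1.25=-0.1375
n=2: y=-0.1375, sp=1, e=sp−y=1.1375; I=2.3875, D=e−e_prev=0.8875; u=2·1.1375+3/4·2.3875+1/4·0.8875=4.2875; next y=-3/5·(-0.1375)+1/4·4.2875=1.154375
n=3: y=1.154375, sp=1, e=sp−y=-0.154375; I=2.233125, D=e−e_prev=-1.291875; u=2·(-0.154375)+3/4·2.233125+1/4·(-1.291875)=1.043125; next y=-3/5·1.154375+1/4·1.043125≈-0.431844
n=4: y≈-0.431844, sp=1, e=sp−y≈1.431844; I≈3.664969, D=e−e_prev≈1.586219; u=2·1.431844+3/4·3.664969+1/4·1.586219≈6.008969; next y=-3/5·(-0.431844)+1/4·6.008969≈1.761348
n=5: y≈1.761348, sp=1, e=sp−y≈-0.761348; I≈2.903620, D=e−e_prev≈-2.193192; u=2·(-0.761348)+3/4·2.903620+1/4·(-2.193192)≈0.106720; next y=-3/5·1.761348+1/4·0.106720≈-1.030129
n=6: y≈-1.030129, sp=1, e=sp−y≈2.030129; I≈4.933749, D=e−e_prev≈2.791477; u=2·2.030129+3/4·4.933749+1/4·2.791477≈8.458439; next y=-3/5·(-1.030129)+1/4·8.458439≈2.732687
n=7: y≈2.732687, sp=1, e=sp−y≈-1.732687; I≈3.201062, D=e−e_prev≈-3.762816; u=2·(-1.732687)+3/4·3.201062+1/4·(-3.762816)≈-2.005282; next y=-3/5·2.732687+1/4·(-2.005282)≈-2.140933
n=8: y≈-2.140933, sp=1, e=sp−y≈3.140933; I≈6.341995, D=e−e_prev≈4.873620; u=2·3.140933+3/4·6.341995+1/4·4.873620≈12.256767; next y=-3/5·(-2.140933)+1/4·12.256767≈4.348751

0 1 3.000 0.000
1 1 1.250 0.750
2 1 4.288 -0.138
3 1 1.043 1.154
4 1 6.009 -0.432
5 1 0.107 1.761
6 1 8.458 -1.030
7 1 -2.005 2.733
8 1 12.257 -2.141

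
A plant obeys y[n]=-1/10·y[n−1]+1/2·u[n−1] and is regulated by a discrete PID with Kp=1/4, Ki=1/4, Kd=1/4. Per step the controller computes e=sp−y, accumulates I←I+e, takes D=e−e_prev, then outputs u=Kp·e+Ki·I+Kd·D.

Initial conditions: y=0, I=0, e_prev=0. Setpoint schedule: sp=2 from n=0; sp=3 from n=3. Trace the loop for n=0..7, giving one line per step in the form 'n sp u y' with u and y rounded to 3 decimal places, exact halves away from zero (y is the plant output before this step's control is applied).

(exact arithmetic carried between steps; '≈' marks a value shown rounded to 6 d.p. or computed from one; I and e_prev carry over from the previous line; the table rounds u and y to 3 d.p., halves away from zero)
n=0: y=0, sp=2, e=sp−y=2; I=2, D=e−e_prev=2; u=1/4·2+1/4·2+1/4·2=1.5; next y=-1/10·0+1/2·1.5=0.75
n=1: y=0.75, sp=2, e=sp−y=1.25; I=3.25, D=e−e_prev=-0.75; u=1/4·1.25+1/4·3.25+1/4·(-0.75)=0.9375; next y=-1/10·0.75+1/2·0.9375=0.39375
n=2: y=0.39375, sp=2, e=sp−y=1.60625; I=4.85625, D=e−e_prev=0.35625; u=1/4·1.60625+1/4·4.85625+1/4·0.35625≈1.704688; next y=-1/10·0.39375+1/2·1.704688≈0.812969
n=3: y≈0.812969, sp=3, e=sp−y≈2.187031; I≈7.043281, D=e−e_prev≈0.580781; u=1/4·2.187031+1/4·7.043281+1/4·0.580781≈2.452773; next y=-1/10·0.812969+1/2·2.452773≈1.145090
n=4: y≈1.145090, sp=3, e=sp−y≈1.854910; I≈8.898191, D=e−e_prev≈-0.332121; u=1/4·1.854910+1/4·8.898191+1/4·(-0.332121)≈2.605245; next y=-1/10·1.145090+1/2·2.605245≈1.188114
n=5: y≈1.188114, sp=3, e=sp−y≈1.811886; I≈10.710078, D=e−e_prev≈-0.043024; u=1/4·1.811886+1/4·10.710078+1/4·(-0.043024)≈3.119735; next y=-1/10·1.188114+1/2·3.119735≈1.441056
n=6: y≈1.441056, sp=3, e=sp−y≈1.558944; I≈12.269022, D=e−e_prev≈-0.252943; u=1/4·1.558944+1/4·12.269022+1/4·(-0.252943)≈3.393756; next y=-1/10·1.441056+1/2·3.393756≈1.552772
n=7: y≈1.552772, sp=3, e=sp−y≈1.447228; I≈13.716249, D=e−e_prev≈-0.111716; u=1/4·1.447228+1/4·13.716249+1/4·(-0.111716)≈3.762940; next y=-1/10·1.552772+1/2·3.762940≈1.726193

0 2 1.500 0.000
1 2 0.938 0.750
2 2 1.705 0.394
3 3 2.453 0.813
4 3 2.605 1.145
5 3 3.120 1.188
6 3 3.394 1.441
7 3 3.763 1.553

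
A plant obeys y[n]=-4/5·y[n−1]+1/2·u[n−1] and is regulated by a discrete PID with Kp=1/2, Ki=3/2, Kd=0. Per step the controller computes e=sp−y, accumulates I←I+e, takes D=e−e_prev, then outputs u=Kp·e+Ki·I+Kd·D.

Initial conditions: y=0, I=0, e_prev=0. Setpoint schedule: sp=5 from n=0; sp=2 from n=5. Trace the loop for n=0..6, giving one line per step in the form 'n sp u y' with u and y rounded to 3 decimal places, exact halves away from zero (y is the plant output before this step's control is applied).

(exact arithmetic carried between steps; '≈' marks a value shown rounded to 6 d.p. or computed from one; I and e_prev carry over from the previous line; the table rounds u and y to 3 d.p., halves away from zero)
n=0: y=0, sp=5, e=sp−y=5; I=5, D=e−e_prev=5; u=1/2·5+3/2·5+0·5=10; next y=-4/5·0+1/2·10=5
n=1: y=5, sp=5, e=sp−y=0; I=5, D=e−e_prev=-5; u=1/2·0+3/2·5+0·(-5)=7.5; next y=-4/5·5+1/2·7.5=-0.25
n=2: y=-0.25, sp=5, e=sp−y=5.25; I=10.25, D=e−e_prev=5.25; u=1/2·5.25+3/2·10.25+0·5.25=18; next y=-4/5·(-0.25)+1/2·18=9.2
n=3: y=9.2, sp=5, e=sp−y=-4.2; I=6.05, D=e−e_prev=-9.45; u=1/2·(-4.2)+3/2·6.05+0·(-9.45)=6.975; next y=-4/5·9.2+1/2·6.975=-3.8725
n=4: y=-3.8725, sp=5, e=sp−y=8.8725; I=14.9225, D=e−e_prev=13.0725; u=1/2·8.8725+3/2·14.9225+0·13.0725=26.82; next y=-4/5·(-3.8725)+1/2·26.82=16.508
n=5: y=16.508, sp=2, e=sp−y=-14.508; I=0.4145, D=e−e_prev=-23.3805; u=1/2·(-14.508)+3/2·0.4145+0·(-23.3805)=-6.63225; next y=-4/5·16.508+1/2·(-6.63225)=-16.522525
n=6: y=-16.522525, sp=2, e=sp−y=18.522525; I=18.937025, D=e−e_prev=33.030525; u=1/2·18.522525+3/2·18.937025+0·33.030525=37.6668; next y=-4/5·(-16.522525)+1/2·37.6668=32.05142

0 5 10.000 0.000
1 5 7.500 5.000
2 5 18.000 -0.250
3 5 6.975 9.200
4 5 26.820 -3.873
5 2 -6.632 16.508
6 2 37.667 -16.523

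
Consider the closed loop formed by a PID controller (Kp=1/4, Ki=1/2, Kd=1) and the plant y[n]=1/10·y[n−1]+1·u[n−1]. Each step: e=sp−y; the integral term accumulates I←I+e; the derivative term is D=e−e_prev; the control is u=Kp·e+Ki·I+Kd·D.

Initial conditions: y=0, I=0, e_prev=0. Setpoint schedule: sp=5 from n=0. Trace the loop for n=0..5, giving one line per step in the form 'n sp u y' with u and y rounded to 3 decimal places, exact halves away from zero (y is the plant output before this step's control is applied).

(exact arithmetic carried between steps; '≈' marks a value shown rounded to 6 d.p. or computed from one; I and e_prev carry over from the previous line; the table rounds u and y to 3 d.p., halves away from zero)
n=0: y=0, sp=5, e=sp−y=5; I=5, D=e−e_prev=5; u=1/4·5+1/2·5+1·5=8.75; next y=1/10·0+1·8.75=8.75
n=1: y=8.75, sp=5, e=sp−y=-3.75; I=1.25, D=e−e_prev=-8.75; u=1/4·(-3.75)+1/2·1.25+1·(-8.75)=-9.0625; next y=1/10·8.75+1·(-9.0625)=-8.1875
n=2: y=-8.1875, sp=5, e=sp−y=13.1875; I=14.4375, D=e−e_prev=16.9375; u=1/4·13.1875+1/2·14.4375+1·16.9375=27.453125; next y=1/10·(-8.1875)+1·27.453125=26.634375
n=3: y=26.634375, sp=5, e=sp−y=-21.634375; I=-7.196875, D=e−e_prev=-34.821875; u=1/4·(-21.634375)+1/2·(-7.196875)+1·(-34.821875)≈-43.828906; next y=1/10·26.634375+1·(-43.828906)≈-41.165469
n=4: y≈-41.165469, sp=5, e=sp−y≈46.165469; I≈38.968594, D=e−e_prev≈67.799844; u=1/4·46.165469+1/2·38.968594+1·67.799844≈98.825508; next y=1/10·(-41.165469)+1·98.825508≈94.708961
n=5: y≈94.708961, sp=5, e=sp−y≈-89.708961; I≈-50.740367, D=e−e_prev≈-135.874430; u=1/4·(-89.708961)+1/2·(-50.740367)+1·(-135.874430)≈-183.671854; next y=1/10·94.708961+1·(-183.671854)≈-174.200957

0 5 8.750 0.000
1 5 -9.063 8.750
2 5 27.453 -8.188
3 5 -43.829 26.634
4 5 98.826 -41.165
5 5 -183.672 94.709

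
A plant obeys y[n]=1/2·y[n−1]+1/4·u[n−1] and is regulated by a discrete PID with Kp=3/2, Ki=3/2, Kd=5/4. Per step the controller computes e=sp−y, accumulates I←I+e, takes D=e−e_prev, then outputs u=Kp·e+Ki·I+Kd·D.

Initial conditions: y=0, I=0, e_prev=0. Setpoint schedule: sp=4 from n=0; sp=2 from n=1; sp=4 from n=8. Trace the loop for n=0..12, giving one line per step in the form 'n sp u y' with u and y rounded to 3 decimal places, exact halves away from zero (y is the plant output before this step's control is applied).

0 4 17.000 0.000
1 2 -8.563 4.250
2 2 14.004 -0.016
3 2 -3.217 3.493
4 2 9.770 0.942
5 2 -0.210 2.914
6 2 7.298 1.404
7 2 1.535 2.527
8 4 14.386 1.647
9 4 2.531 4.420
10 4 12.071 2.843
11 4 5.051 4.439
12 4 10.454 3.482

(exact arithmetic carried between steps; '≈' marks a value shown rounded to 6 d.p. or computed from one; I and e_prev carry over from the previous line; the table rounds u and y to 3 d.p., halves away from zero)
n=0: y=0, sp=4, e=sp−y=4; I=4, D=e−e_prev=4; u=3/2·4+3/2·4+5/4·4=17; next y=1/2·0+1/4·17=4.25
n=1: y=4.25, sp=2, e=sp−y=-2.25; I=1.75, D=e−e_prev=-6.25; u=3/2·(-2.25)+3/2·1.75+5/4·(-6.25)=-8.5625; next y=1/2·4.25+1/4·(-8.5625)=-0.015625
n=2: y=-0.015625, sp=2, e=sp−y=2.015625; I=3.765625, D=e−e_prev=4.265625; u=3/2·2.015625+3/2·3.765625+5/4·4.265625≈14.003906; next y=1/2·(-0.015625)+1/4·14.003906≈3.493164
n=3: y≈3.493164, sp=2, e=sp−y≈-1.493164; I≈2.272461, D=e−e_prev≈-3.508789; u=3/2·(-1.493164)+3/2·2.272461+5/4·(-3.508789)≈-3.217041; next y=1/2·3.493164+1/4·(-3.217041)≈0.942322
n=4: y≈0.942322, sp=2, e=sp−y≈1.057678; I≈3.330139, D=e−e_prev≈2.550842; u=3/2·1.057678+3/2·3.330139+5/4·2.550842≈9.770279; next y=1/2·0.942322+1/4·9.770279≈2.913731
n=5: y≈2.913731, sp=2, e=sp−y≈-0.913731; I≈2.416409, D=e−e_prev≈-1.971409; u=3/2·(-0.913731)+3/2·2.416409+5/4·(-1.971409)≈-0.210244; next y=1/2·2.913731+1/4·(-0.210244)≈1.404304
n=6: y≈1.404304, sp=2, e=sp−y≈0.595696; I≈3.012104, D=e−e_prev≈1.509426; u=3/2·0.595696+3/2·3.012104+5/4·1.509426≈7.298483; next y=1/2·1.404304+1/4·7.298483≈2.526773
n=7: y≈2.526773, sp=2, e=sp−y≈-0.526773; I≈2.485331, D=e−e_prev≈-1.122469; u=3/2·(-0.526773)+3/2·2.485331+5/4·(-1.122469)≈1.534752; next y=1/2·2.526773+1/4·1.534752≈1.647074
n=8: y≈1.647074, sp=4, e=sp−y≈2.352926; I≈4.838257, D=e−e_prev≈2.879698; u=3/2·2.352926+3/2·4.838257+5/4·2.879698≈14.386397; next y=1/2·1.647074+1/4·14.386397≈4.420136
n=9: y≈4.420136, sp=4, e=sp−y≈-0.420136; I≈4.418121, D=e−e_prev≈-2.773062; u=3/2·(-0.420136)+3/2·4.418121+5/4·(-2.773062)≈2.530649; next y=1/2·4.420136+1/4·2.530649≈2.842730
n=10: y≈2.842730, sp=4, e=sp−y≈1.157270; I≈5.575390, D=e−e_prev≈1.577406; u=3/2·1.157270+3/2·5.575390+5/4·1.577406≈12.070747; next y=1/2·2.842730+1/4·12.070747≈4.439052
n=11: y≈4.439052, sp=4, e=sp−y≈-0.439052; I≈5.136338, D=e−e_prev≈-1.596322; u=3/2·(-0.439052)+3/2·5.136338+5/4·(-1.596322)≈5.050527; next y=1/2·4.439052+1/4·5.050527≈3.482158
n=12: y≈3.482158, sp=4, e=sp−y≈0.517842; I≈5.654180, D=e−e_prev≈0.956894; u=3/2·0.517842+3/2·5.654180+5/4·0.956894≈10.454152; next y=1/2·3.482158+1/4·10.454152≈4.354617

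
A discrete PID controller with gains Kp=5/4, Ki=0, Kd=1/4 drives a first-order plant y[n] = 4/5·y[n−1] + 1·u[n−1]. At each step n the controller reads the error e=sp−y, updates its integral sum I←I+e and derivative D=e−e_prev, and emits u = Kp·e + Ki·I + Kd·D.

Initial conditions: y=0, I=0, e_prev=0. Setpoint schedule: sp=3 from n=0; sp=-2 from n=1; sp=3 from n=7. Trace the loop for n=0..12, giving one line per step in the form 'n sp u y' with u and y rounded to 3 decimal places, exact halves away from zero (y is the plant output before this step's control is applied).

0 3 4.500 0.000
1 -2 -10.500 4.500
2 -2 8.975 -6.900
3 -2 -9.408 3.455
4 -2 8.329 -6.644
5 -2 -8.682 3.014
6 -2 7.660 -6.271
7 3 -0.532 2.643
8 3 2.038 1.582
9 3 -0.809 3.303
10 3 1.826 1.833
11 3 -0.731 3.293
12 3 1.718 1.904

(exact arithmetic carried between steps; '≈' marks a value shown rounded to 6 d.p. or computed from one; I and e_prev carry over from the previous line; the table rounds u and y to 3 d.p., halves away from zero)
n=0: y=0, sp=3, e=sp−y=3; I=3, D=e−e_prev=3; u=5/4·3+0·3+1/4·3=4.5; next y=4/5·0+1·4.5=4.5
n=1: y=4.5, sp=-2, e=sp−y=-6.5; I=-3.5, D=e−e_prev=-9.5; u=5/4·(-6.5)+0·(-3.5)+1/4·(-9.5)=-10.5; next y=4/5·4.5+1·(-10.5)=-6.9
n=2: y=-6.9, sp=-2, e=sp−y=4.9; I=1.4, D=e−e_prev=11.4; u=5/4·4.9+0·1.4+1/4·11.4=8.975; next y=4/5·(-6.9)+1·8.975=3.455
n=3: y=3.455, sp=-2, e=sp−y=-5.455; I=-4.055, D=e−e_prev=-10.355; u=5/4·(-5.455)+0·(-4.055)+1/4·(-10.355)=-9.4075; next y=4/5·3.455+1·(-9.4075)=-6.6435
n=4: y=-6.6435, sp=-2, e=sp−y=4.6435; I=0.5885, D=e−e_prev=10.0985; u=5/4·4.6435+0·0.5885+1/4·10.0985=8.329; next y=4/5·(-6.6435)+1·8.329=3.0142
n=5: y=3.0142, sp=-2, e=sp−y=-5.0142; I=-4.4257, D=e−e_prev=-9.6577; u=5/4·(-5.0142)+0·(-4.4257)+1/4·(-9.6577)=-8.682175; next y=4/5·3.0142+1·(-8.682175)=-6.270815
n=6: y=-6.270815, sp=-2, e=sp−y=4.270815; I=-0.154885, D=e−e_prev=9.285015; u=5/4·4.270815+0·(-0.154885)+1/4·9.285015≈7.659773; next y=4/5·(-6.270815)+1·7.659773≈2.643121
n=7: y≈2.643121, sp=3, e=sp−y≈0.356880; I≈0.201995, D=e−e_prev≈-3.913936; u=5/4·0.356880+0·0.201995+1/4·(-3.913936)≈-0.532385; next y=4/5·2.643121+1·(-0.532385)≈1.582112
n=8: y≈1.582112, sp=3, e=sp−y≈1.417888; I≈1.619883, D=e−e_prev≈1.061009; u=5/4·1.417888+0·1.619883+1/4·1.061009≈2.037612; next y=4/5·1.582112+1·2.037612≈3.303302
n=9: y≈3.303302, sp=3, e=sp−y≈-0.303302; I≈1.316581, D=e−e_prev≈-1.721190; u=5/4·(-0.303302)+0·1.316581+1/4·(-1.721190)≈-0.809425; next y=4/5·3.303302+1·(-0.809425)≈1.833217
n=10: y≈1.833217, sp=3, e=sp−y≈1.166783; I≈2.483364, D=e−e_prev≈1.470085; u=5/4·1.166783+0·2.483364+1/4·1.470085≈1.826000; next y=4/5·1.833217+1·1.826000≈3.292574
n=11: y≈3.292574, sp=3, e=sp−y≈-0.292574; I≈2.190790, D=e−e_prev≈-1.459357; u=5/4·(-0.292574)+0·2.190790+1/4·(-1.459357)≈-0.730556; next y=4/5·3.292574+1·(-0.730556)≈1.903503
n=12: y≈1.903503, sp=3, e=sp−y≈1.096497; I≈3.287288, D=e−e_prev≈1.389071; u=5/4·1.096497+0·3.287288+1/4·1.389071≈1.717890; next y=4/5·1.903503+1·1.717890≈3.240692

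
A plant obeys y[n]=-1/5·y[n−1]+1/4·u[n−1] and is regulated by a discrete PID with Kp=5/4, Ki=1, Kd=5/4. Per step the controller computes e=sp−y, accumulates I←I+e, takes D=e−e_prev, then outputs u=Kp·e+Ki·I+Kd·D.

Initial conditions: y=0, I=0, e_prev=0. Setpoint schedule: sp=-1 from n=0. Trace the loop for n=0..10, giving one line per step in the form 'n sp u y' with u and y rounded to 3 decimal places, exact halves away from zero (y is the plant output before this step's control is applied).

(exact arithmetic carried between steps; '≈' marks a value shown rounded to 6 d.p. or computed from one; I and e_prev carry over from the previous line; the table rounds u and y to 3 d.p., halves away from zero)
n=0: y=0, sp=-1, e=sp−y=-1; I=-1, D=e−e_prev=-1; u=5/4·(-1)+1·(-1)+5/4·(-1)=-3.5; next y=-1/5·0+1/4·(-3.5)=-0.875
n=1: y=-0.875, sp=-1, e=sp−y=-0.125; I=-1.125, D=e−e_prev=0.875; u=5/4·(-0.125)+1·(-1.125)+5/4·0.875=-0.1875; next y=-1/5·(-0.875)+1/4·(-0.1875)=0.128125
n=2: y=0.128125, sp=-1, e=sp−y=-1.128125; I=-2.253125, D=e−e_prev=-1.003125; u=5/4·(-1.128125)+1·(-2.253125)+5/4·(-1.003125)≈-4.917188; next y=-1/5·0.128125+1/4·(-4.917188)≈-1.254922
n=3: y≈-1.254922, sp=-1, e=sp−y≈0.254922; I≈-1.998203, D=e−e_prev≈1.383047; u=5/4·0.254922+1·(-1.998203)+5/4·1.383047≈0.049258; next y=-1/5·(-1.254922)+1/4·0.049258≈0.263299
n=4: y≈0.263299, sp=-1, e=sp−y≈-1.263299; I≈-3.261502, D=e−e_prev≈-1.518221; u=5/4·(-1.263299)+1·(-3.261502)+5/4·(-1.518221)≈-6.738401; next y=-1/5·0.263299+1/4·(-6.738401)≈-1.737260
n=5: y≈-1.737260, sp=-1, e=sp−y≈0.737260; I≈-2.524242, D=e−e_prev≈2.000559; u=5/4·0.737260+1·(-2.524242)+5/4·2.000559≈0.898032; next y=-1/5·(-1.737260)+1/4·0.898032≈0.571960
n=6: y≈0.571960, sp=-1, e=sp−y≈-1.571960; I≈-4.096202, D=e−e_prev≈-2.309220; u=5/4·(-1.571960)+1·(-4.096202)+5/4·(-2.309220)≈-8.947677; next y=-1/5·0.571960+1/4·(-8.947677)≈-2.351311
n=7: y≈-2.351311, sp=-1, e=sp−y≈1.351311; I≈-2.744891, D=e−e_prev≈2.923271; u=5/4·1.351311+1·(-2.744891)+5/4·2.923271≈2.598338; next y=-1/5·(-2.351311)+1/4·2.598338≈1.119847
n=8: y≈1.119847, sp=-1, e=sp−y≈-2.119847; I≈-4.864737, D=e−e_prev≈-3.471158; u=5/4·(-2.119847)+1·(-4.864737)+5/4·(-3.471158)≈-11.853493; next y=-1/5·1.119847+1/4·(-11.853493)≈-3.187343
n=9: y≈-3.187343, sp=-1, e=sp−y≈2.187343; I≈-2.677395, D=e−e_prev≈4.307189; u=5/4·2.187343+1·(-2.677395)+5/4·4.307189≈5.440770; next y=-1/5·(-3.187343)+1/4·5.440770≈1.997661
n=10: y≈1.997661, sp=-1, e=sp−y≈-2.997661; I≈-5.675056, D=e−e_prev≈-5.185004; u=5/4·(-2.997661)+1·(-5.675056)+5/4·(-5.185004)≈-15.903386; next y=-1/5·1.997661+1/4·(-15.903386)≈-4.375379

0 -1 -3.500 0.000
1 -1 -0.188 -0.875
2 -1 -4.917 0.128
3 -1 0.049 -1.255
4 -1 -6.738 0.263
5 -1 0.898 -1.737
6 -1 -8.948 0.572
7 -1 2.598 -2.351
8 -1 -11.853 1.120
9 -1 5.441 -3.187
10 -1 -15.903 1.998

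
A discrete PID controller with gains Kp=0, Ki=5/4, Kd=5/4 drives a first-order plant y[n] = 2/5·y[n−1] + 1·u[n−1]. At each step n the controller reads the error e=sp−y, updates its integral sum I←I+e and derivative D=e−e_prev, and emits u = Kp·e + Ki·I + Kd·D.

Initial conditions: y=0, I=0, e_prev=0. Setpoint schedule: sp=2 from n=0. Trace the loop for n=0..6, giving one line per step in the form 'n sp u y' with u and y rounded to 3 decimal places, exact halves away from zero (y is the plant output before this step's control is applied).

(exact arithmetic carried between steps; '≈' marks a value shown rounded to 6 d.p. or computed from one; I and e_prev carry over from the previous line; the table rounds u and y to 3 d.p., halves away from zero)
n=0: y=0, sp=2, e=sp−y=2; I=2, D=e−e_prev=2; u=0·2+5/4·2+5/4·2=5; next y=2/5·0+1·5=5
n=1: y=5, sp=2, e=sp−y=-3; I=-1, D=e−e_prev=-5; u=0·(-3)+5/4·(-1)+5/4·(-5)=-7.5; next y=2/5·5+1·(-7.5)=-5.5
n=2: y=-5.5, sp=2, e=sp−y=7.5; I=6.5, D=e−e_prev=10.5; u=0·7.5+5/4·6.5+5/4·10.5=21.25; next y=2/5·(-5.5)+1·21.25=19.05
n=3: y=19.05, sp=2, e=sp−y=-17.05; I=-10.55, D=e−e_prev=-24.55; u=0·(-17.05)+5/4·(-10.55)+5/4·(-24.55)=-43.875; next y=2/5·19.05+1·(-43.875)=-36.255
n=4: y=-36.255, sp=2, e=sp−y=38.255; I=27.705, D=e−e_prev=55.305; u=0·38.255+5/4·27.705+5/4·55.305=103.7625; next y=2/5·(-36.255)+1·103.7625=89.2605
n=5: y=89.2605, sp=2, e=sp−y=-87.2605; I=-59.5555, D=e−e_prev=-125.5155; u=0·(-87.2605)+5/4·(-59.5555)+5/4·(-125.5155)=-231.33875; next y=2/5·89.2605+1·(-231.33875)=-195.63455
n=6: y=-195.63455, sp=2, e=sp−y=197.63455; I=138.07905, D=e−e_prev=284.89505; u=0·197.63455+5/4·138.07905+5/4·284.89505=528.717625; next y=2/5·(-195.63455)+1·528.717625=450.463805

0 2 5.000 0.000
1 2 -7.500 5.000
2 2 21.250 -5.500
3 2 -43.875 19.050
4 2 103.763 -36.255
5 2 -231.339 89.261
6 2 528.718 -195.635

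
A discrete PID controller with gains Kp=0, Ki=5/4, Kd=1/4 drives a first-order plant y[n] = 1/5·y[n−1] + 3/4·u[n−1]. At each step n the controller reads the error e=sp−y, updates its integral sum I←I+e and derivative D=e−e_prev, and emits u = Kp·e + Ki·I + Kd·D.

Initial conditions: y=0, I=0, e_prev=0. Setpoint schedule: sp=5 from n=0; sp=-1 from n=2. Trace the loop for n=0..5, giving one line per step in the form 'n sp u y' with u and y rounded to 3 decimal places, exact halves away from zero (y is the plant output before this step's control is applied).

(exact arithmetic carried between steps; '≈' marks a value shown rounded to 6 d.p. or computed from one; I and e_prev carry over from the previous line; the table rounds u and y to 3 d.p., halves away from zero)
n=0: y=0, sp=5, e=sp−y=5; I=5, D=e−e_prev=5; u=0·5+5/4·5+1/4·5=7.5; next y=1/5·0+3/4·7.5=5.625
n=1: y=5.625, sp=5, e=sp−y=-0.625; I=4.375, D=e−e_prev=-5.625; u=0·(-0.625)+5/4·4.375+1/4·(-5.625)=4.0625; next y=1/5·5.625+3/4·4.0625=4.171875
n=2: y=4.171875, sp=-1, e=sp−y=-5.171875; I=-0.796875, D=e−e_prev=-4.546875; u=0·(-5.171875)+5/4·(-0.796875)+1/4·(-4.546875)≈-2.132813; next y=1/5·4.171875+3/4·(-2.132813)≈-0.765234
n=3: y≈-0.765234, sp=-1, e=sp−y≈-0.234766; I≈-1.031641, D=e−e_prev≈4.937109; u=0·(-0.234766)+5/4·(-1.031641)+1/4·4.937109≈-0.055273; next y=1/5·(-0.765234)+3/4·(-0.055273)≈-0.194502
n=4: y≈-0.194502, sp=-1, e=sp−y≈-0.805498; I≈-1.837139, D=e−e_prev≈-0.570732; u=0·(-0.805498)+5/4·(-1.837139)+1/4·(-0.570732)≈-2.439106; next y=1/5·(-0.194502)+3/4·(-2.439106)≈-1.868230
n=5: y≈-1.868230, sp=-1, e=sp−y≈0.868230; I≈-0.968908, D=e−e_prev≈1.673728; u=0·0.868230+5/4·(-0.968908)+1/4·1.673728≈-0.792703; next y=1/5·(-1.868230)+3/4·(-0.792703)≈-0.968174

0 5 7.500 0.000
1 5 4.063 5.625
2 -1 -2.133 4.172
3 -1 -0.055 -0.765
4 -1 -2.439 -0.195
5 -1 -0.793 -1.868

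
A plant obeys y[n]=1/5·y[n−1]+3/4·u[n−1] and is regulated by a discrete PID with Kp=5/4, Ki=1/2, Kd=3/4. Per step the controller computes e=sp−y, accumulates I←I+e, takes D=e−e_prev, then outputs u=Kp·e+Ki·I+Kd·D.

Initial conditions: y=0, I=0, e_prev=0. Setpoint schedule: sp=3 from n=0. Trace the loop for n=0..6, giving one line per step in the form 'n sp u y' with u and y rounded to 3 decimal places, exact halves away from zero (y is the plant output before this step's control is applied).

0 3 7.500 0.000
1 3 -7.313 5.625
2 3 20.555 -4.359
3 3 -30.513 14.544
4 3 64.192 -19.976
5 3 -110.522 44.149
6 3 212.524 -74.062

(exact arithmetic carried between steps; '≈' marks a value shown rounded to 6 d.p. or computed from one; I and e_prev carry over from the previous line; the table rounds u and y to 3 d.p., halves away from zero)
n=0: y=0, sp=3, e=sp−y=3; I=3, D=e−e_prev=3; u=5/4·3+1/2·3+3/4·3=7.5; next y=1/5·0+3/4·7.5=5.625
n=1: y=5.625, sp=3, e=sp−y=-2.625; I=0.375, D=e−e_prev=-5.625; u=5/4·(-2.625)+1/2·0.375+3/4·(-5.625)=-7.3125; next y=1/5·5.625+3/4·(-7.3125)=-4.359375
n=2: y=-4.359375, sp=3, e=sp−y=7.359375; I=7.734375, D=e−e_prev=9.984375; u=5/4·7.359375+1/2·7.734375+3/4·9.984375≈20.554688; next y=1/5·(-4.359375)+3/4·20.554688≈14.544141
n=3: y≈14.544141, sp=3, e=sp−y≈-11.544141; I≈-3.809766, D=e−e_prev≈-18.903516; u=5/4·(-11.544141)+1/2·(-3.809766)+3/4·(-18.903516)≈-30.512695; next y=1/5·14.544141+3/4·(-30.512695)≈-19.975693
n=4: y≈-19.975693, sp=3, e=sp−y≈22.975693; I≈19.165928, D=e−e_prev≈34.519834; u=5/4·22.975693+1/2·19.165928+3/4·34.519834≈64.192456; next y=1/5·(-19.975693)+3/4·64.192456≈44.149203
n=5: y≈44.149203, sp=3, e=sp−y≈-41.149203; I≈-21.983276, D=e−e_prev≈-64.124897; u=5/4·(-41.149203)+1/2·(-21.983276)+3/4·(-64.124897)≈-110.521815; next y=1/5·44.149203+3/4·(-110.521815)≈-74.061520
n=6: y≈-74.061520, sp=3, e=sp−y≈77.061520; I≈55.078245, D=e−e_prev≈118.210724; u=5/4·77.061520+1/2·55.078245+3/4·118.210724≈212.524065; next y=1/5·(-74.061520)+3/4·212.524065≈144.580745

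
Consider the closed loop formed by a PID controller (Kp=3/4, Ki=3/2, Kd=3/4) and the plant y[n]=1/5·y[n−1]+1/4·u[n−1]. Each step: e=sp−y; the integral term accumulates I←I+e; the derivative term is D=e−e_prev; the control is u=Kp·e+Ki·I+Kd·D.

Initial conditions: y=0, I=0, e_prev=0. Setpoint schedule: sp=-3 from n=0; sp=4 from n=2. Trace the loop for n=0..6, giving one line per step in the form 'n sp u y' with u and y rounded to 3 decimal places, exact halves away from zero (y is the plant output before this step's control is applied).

0 -3 -9.000 0.000
1 -3 -4.500 -2.250
2 4 11.663 -1.575
3 4 2.754 2.601
4 4 12.161 1.209
5 4 9.084 3.282
6 4 12.780 2.927

(exact arithmetic carried between steps; '≈' marks a value shown rounded to 6 d.p. or computed from one; I and e_prev carry over from the previous line; the table rounds u and y to 3 d.p., halves away from zero)
n=0: y=0, sp=-3, e=sp−y=-3; I=-3, D=e−e_prev=-3; u=3/4·(-3)+3/2·(-3)+3/4·(-3)=-9; next y=1/5·0+1/4·(-9)=-2.25
n=1: y=-2.25, sp=-3, e=sp−y=-0.75; I=-3.75, D=e−e_prev=2.25; u=3/4·(-0.75)+3/2·(-3.75)+3/4·2.25=-4.5; next y=1/5·(-2.25)+1/4·(-4.5)=-1.575
n=2: y=-1.575, sp=4, e=sp−y=5.575; I=1.825, D=e−e_prev=6.325; u=3/4·5.575+3/2·1.825+3/4·6.325=11.6625; next y=1/5·(-1.575)+1/4·11.6625=2.600625
n=3: y=2.600625, sp=4, e=sp−y=1.399375; I=3.224375, D=e−e_prev=-4.175625; u=3/4·1.399375+3/2·3.224375+3/4·(-4.175625)=2.754375; next y=1/5·2.600625+1/4·2.754375≈1.208719
n=4: y≈1.208719, sp=4, e=sp−y≈2.791281; I≈6.015656, D=e−e_prev≈1.391906; u=3/4·2.791281+3/2·6.015656+3/4·1.391906≈12.160875; next y=1/5·1.208719+1/4·12.160875≈3.281963
n=5: y≈3.281963, sp=4, e=sp−y≈0.718038; I≈6.733694, D=e−e_prev≈-2.073244; u=3/4·0.718038+3/2·6.733694+3/4·(-2.073244)≈9.084136; next y=1/5·3.281963+1/4·9.084136≈2.927426
n=6: y≈2.927426, sp=4, e=sp−y≈1.072574; I≈7.806267, D=e−e_prev≈0.354536; u=3/4·1.072574+3/2·7.806267+3/4·0.354536≈12.779733; next y=1/5·2.927426+1/4·12.779733≈3.780419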